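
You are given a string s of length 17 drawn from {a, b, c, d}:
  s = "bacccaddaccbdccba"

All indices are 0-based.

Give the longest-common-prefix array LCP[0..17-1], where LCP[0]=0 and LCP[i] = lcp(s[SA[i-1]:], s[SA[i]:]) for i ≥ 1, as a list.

rank→(start, suffix):
  0 → (16, 'a')
  1 → (8, 'accbdccba')
  2 → (1, 'acccaddaccbdccba')
  3 → (5, 'addaccbdccba')
  4 → (15, 'ba')
  5 → (0, 'bacccaddaccbdccba')
  6 → (11, 'bdccba')
  7 → (4, 'caddaccbdccba')
  8 → (14, 'cba')
  9 → (10, 'cbdccba')
  10 → (3, 'ccaddaccbdccba')
  11 → (13, 'ccba')
  12 → (9, 'ccbdccba')
  13 → (2, 'cccaddaccbdccba')
  14 → (7, 'daccbdccba')
  15 → (12, 'dccba')
  16 → (6, 'ddaccbdccba')

SA = [16, 8, 1, 5, 15, 0, 11, 4, 14, 10, 3, 13, 9, 2, 7, 12, 6]
i: (SA[i-1],SA[i]) lcp shared
  1: (16,8) 1 'a'
  2: (8,1) 3 'acc'
  3: (1,5) 1 'a'
  4: (5,15) 0 ''
  5: (15,0) 2 'ba'
  6: (0,11) 1 'b'
  7: (11,4) 0 ''
  8: (4,14) 1 'c'
  9: (14,10) 2 'cb'
  10: (10,3) 1 'c'
  11: (3,13) 2 'cc'
  12: (13,9) 3 'ccb'
  13: (9,2) 2 'cc'
  14: (2,7) 0 ''
  15: (7,12) 1 'd'
  16: (12,6) 1 'd'

[0, 1, 3, 1, 0, 2, 1, 0, 1, 2, 1, 2, 3, 2, 0, 1, 1]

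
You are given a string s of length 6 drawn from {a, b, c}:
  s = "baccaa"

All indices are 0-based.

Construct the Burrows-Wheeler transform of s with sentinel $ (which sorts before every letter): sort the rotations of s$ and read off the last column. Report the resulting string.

aacb$ca

rank  rotation last
    0  $baccaa  a
    1  a$bacca  a
    2  aa$bacc  c
    3  accaa$b  b
    4  baccaa$  $
    5  caa$bac  c
    6  ccaa$ba  a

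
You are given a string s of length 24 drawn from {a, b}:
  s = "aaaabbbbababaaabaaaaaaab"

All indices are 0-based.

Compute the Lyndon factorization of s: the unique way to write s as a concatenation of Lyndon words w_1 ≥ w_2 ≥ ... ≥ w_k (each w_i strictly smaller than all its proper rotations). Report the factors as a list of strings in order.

["aaaabbbbababaaab", "aaaaaaab"]

emit factor 1: 'aaaabbbbababaaab' (i=0, period=16)
emit factor 2: 'aaaaaaab' (i=16, period=8)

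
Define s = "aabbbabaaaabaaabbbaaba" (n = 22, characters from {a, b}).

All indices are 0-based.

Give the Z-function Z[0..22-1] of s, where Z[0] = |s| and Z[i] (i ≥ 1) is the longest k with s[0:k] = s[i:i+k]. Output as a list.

[22, 1, 0, 0, 0, 1, 0, 2, 2, 3, 1, 0, 2, 6, 1, 0, 0, 0, 3, 1, 0, 1]

Z[0]=22
i=1: outside box; Z[1]=1 grow→box=[1,2)
i=2: outside box; Z[2]=0
i=3: outside box; Z[3]=0
i=4: outside box; Z[4]=0
i=5: outside box; Z[5]=1 grow→box=[5,6)
i=6: outside box; Z[6]=0
i=7: outside box; Z[7]=2 grow→box=[7,9)
i=8: min(r-i=1, Z[1]=1)=1; Z[8]=2 grow→box=[8,10)
i=9: min(r-i=1, Z[1]=1)=1; Z[9]=3 grow→box=[9,12)
i=10: min(r-i=2, Z[1]=1)=1; Z[10]=1
i=11: min(r-i=1, Z[2]=0)=0; Z[11]=0
i=12: outside box; Z[12]=2 grow→box=[12,14)
i=13: min(r-i=1, Z[1]=1)=1; Z[13]=6 grow→box=[13,19)
i=14: min(r-i=5, Z[1]=1)=1; Z[14]=1
i=15: min(r-i=4, Z[2]=0)=0; Z[15]=0
i=16: min(r-i=3, Z[3]=0)=0; Z[16]=0
i=17: min(r-i=2, Z[4]=0)=0; Z[17]=0
i=18: min(r-i=1, Z[5]=1)=1; Z[18]=3 grow→box=[18,21)
i=19: min(r-i=2, Z[1]=1)=1; Z[19]=1
i=20: min(r-i=1, Z[2]=0)=0; Z[20]=0
i=21: outside box; Z[21]=1 grow→box=[21,22)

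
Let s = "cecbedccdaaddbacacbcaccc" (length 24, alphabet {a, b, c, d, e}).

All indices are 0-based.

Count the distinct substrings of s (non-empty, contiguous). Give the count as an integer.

sorted suffixes:
  #0 SA[0]=9  'aaddbacacbcaccc'
  #1 SA[1]=14  'acacbcaccc'
  #2 SA[2]=16  'acbcaccc'
  #3 SA[3]=20  'accc'
  #4 SA[4]=10  'addbacacbcaccc'
  #5 SA[5]=13  'bacacbcaccc'
  #6 SA[6]=18  'bcaccc'
  #7 SA[7]=3  'bedccdaaddbacacbcaccc'
  #8 SA[8]=23  'c'
  #9 SA[9]=15  'cacbcaccc'
  #10 SA[10]=19  'caccc'
  #11 SA[11]=17  'cbcaccc'
  #12 SA[12]=2  'cbedccdaaddbacacbcaccc'
  #13 SA[13]=22  'cc'
  #14 SA[14]=21  'ccc'
  #15 SA[15]=6  'ccdaaddbacacbcaccc'
  #16 SA[16]=7  'cdaaddbacacbcaccc'
  #17 SA[17]=0  'cecbedccdaaddbacacbcaccc'
  #18 SA[18]=8  'daaddbacacbcaccc'
  #19 SA[19]=12  'dbacacbcaccc'
  #20 SA[20]=5  'dccdaaddbacacbcaccc'
  #21 SA[21]=11  'ddbacacbcaccc'
  #22 SA[22]=1  'ecbedccdaaddbacacbcaccc'
  #23 SA[23]=4  'edccdaaddbacacbcaccc'

SA = [9, 14, 16, 20, 10, 13, 18, 3, 23, 15, 19, 17, 2, 22, 21, 6, 7, 0, 8, 12, 5, 11, 1, 4]
i: (SA[i-1],SA[i]) lcp shared
  1: (9,14) 1 'a'
  2: (14,16) 2 'ac'
  3: (16,20) 2 'ac'
  4: (20,10) 1 'a'
  5: (10,13) 0 ''
  6: (13,18) 1 'b'
  7: (18,3) 1 'b'
  8: (3,23) 0 ''
  9: (23,15) 1 'c'
  10: (15,19) 3 'cac'
  11: (19,17) 1 'c'
  12: (17,2) 2 'cb'
  13: (2,22) 1 'c'
  14: (22,21) 2 'cc'
  15: (21,6) 2 'cc'
  16: (6,7) 1 'c'
  17: (7,0) 1 'c'
  18: (0,8) 0 ''
  19: (8,12) 1 'd'
  20: (12,5) 1 'd'
  21: (5,11) 1 'd'
  22: (11,1) 0 ''
  23: (1,4) 1 'e'

n(n+1)/2 = 24·25/2 = 300
Σ LCP = 0 + 1 + 2 + 2 + 1 + 0 + 1 + 1 + 0 + 1 + 3 + 1 + 2 + 1 + 2 + 2 + 1 + 1 + 0 + 1 + 1 + 1 + 0 + 1 = 26
distinct = 300 − 26 = 274

274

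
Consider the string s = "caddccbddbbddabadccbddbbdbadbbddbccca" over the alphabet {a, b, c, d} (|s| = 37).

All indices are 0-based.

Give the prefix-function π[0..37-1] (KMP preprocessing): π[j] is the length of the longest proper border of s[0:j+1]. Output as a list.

[0, 0, 0, 0, 1, 1, 0, 0, 0, 0, 0, 0, 0, 0, 0, 0, 0, 1, 1, 0, 0, 0, 0, 0, 0, 0, 0, 0, 0, 0, 0, 0, 0, 1, 1, 1, 2]

π[0] = 0
j=1 s[j]='a': π[1]=0 (border '')
j=2 s[j]='d': π[2]=0 (border '')
j=3 s[j]='d': π[3]=0 (border '')
j=4 s[j]='c': π[4]=1 (border 'c')
j=5 s[j]='c': k: 1→0; π[5]=1 (border 'c')
j=6 s[j]='b': k: 1→0; π[6]=0 (border '')
j=7 s[j]='d': π[7]=0 (border '')
j=8 s[j]='d': π[8]=0 (border '')
j=9 s[j]='b': π[9]=0 (border '')
j=10 s[j]='b': π[10]=0 (border '')
j=11 s[j]='d': π[11]=0 (border '')
j=12 s[j]='d': π[12]=0 (border '')
j=13 s[j]='a': π[13]=0 (border '')
j=14 s[j]='b': π[14]=0 (border '')
j=15 s[j]='a': π[15]=0 (border '')
j=16 s[j]='d': π[16]=0 (border '')
j=17 s[j]='c': π[17]=1 (border 'c')
j=18 s[j]='c': k: 1→0; π[18]=1 (border 'c')
j=19 s[j]='b': k: 1→0; π[19]=0 (border '')
j=20 s[j]='d': π[20]=0 (border '')
j=21 s[j]='d': π[21]=0 (border '')
j=22 s[j]='b': π[22]=0 (border '')
j=23 s[j]='b': π[23]=0 (border '')
j=24 s[j]='d': π[24]=0 (border '')
j=25 s[j]='b': π[25]=0 (border '')
j=26 s[j]='a': π[26]=0 (border '')
j=27 s[j]='d': π[27]=0 (border '')
j=28 s[j]='b': π[28]=0 (border '')
j=29 s[j]='b': π[29]=0 (border '')
j=30 s[j]='d': π[30]=0 (border '')
j=31 s[j]='d': π[31]=0 (border '')
j=32 s[j]='b': π[32]=0 (border '')
j=33 s[j]='c': π[33]=1 (border 'c')
j=34 s[j]='c': k: 1→0; π[34]=1 (border 'c')
j=35 s[j]='c': k: 1→0; π[35]=1 (border 'c')
j=36 s[j]='a': π[36]=2 (border 'ca')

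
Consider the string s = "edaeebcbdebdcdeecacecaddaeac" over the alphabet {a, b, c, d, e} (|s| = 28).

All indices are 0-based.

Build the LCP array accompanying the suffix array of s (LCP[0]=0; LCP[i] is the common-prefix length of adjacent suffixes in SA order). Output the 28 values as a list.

sorted suffixes:
  #0 SA[0]=26  'ac'
  #1 SA[1]=17  'acecaddaeac'
  #2 SA[2]=21  'addaeac'
  #3 SA[3]=24  'aeac'
  #4 SA[4]=2  'aeebcbdebdcdeecacecaddaeac'
  #5 SA[5]=5  'bcbdebdcdeecacecaddaeac'
  #6 SA[6]=10  'bdcdeecacecaddaeac'
  #7 SA[7]=7  'bdebdcdeecacecaddaeac'
  #8 SA[8]=27  'c'
  #9 SA[9]=16  'cacecaddaeac'
  #10 SA[10]=20  'caddaeac'
  #11 SA[11]=6  'cbdebdcdeecacecaddaeac'
  #12 SA[12]=12  'cdeecacecaddaeac'
  #13 SA[13]=18  'cecaddaeac'
  #14 SA[14]=23  'daeac'
  #15 SA[15]=1  'daeebcbdebdcdeecacecaddaeac'
  #16 SA[16]=11  'dcdeecacecaddaeac'
  #17 SA[17]=22  'ddaeac'
  #18 SA[18]=8  'debdcdeecacecaddaeac'
  #19 SA[19]=13  'deecacecaddaeac'
  #20 SA[20]=25  'eac'
  #21 SA[21]=4  'ebcbdebdcdeecacecaddaeac'
  #22 SA[22]=9  'ebdcdeecacecaddaeac'
  #23 SA[23]=15  'ecacecaddaeac'
  #24 SA[24]=19  'ecaddaeac'
  #25 SA[25]=0  'edaeebcbdebdcdeecacecaddaeac'
  #26 SA[26]=3  'eebcbdebdcdeecacecaddaeac'
  #27 SA[27]=14  'eecacecaddaeac'

SA = [26, 17, 21, 24, 2, 5, 10, 7, 27, 16, 20, 6, 12, 18, 23, 1, 11, 22, 8, 13, 25, 4, 9, 15, 19, 0, 3, 14]
i: (SA[i-1],SA[i]) lcp shared
  1: (26,17) 2 'ac'
  2: (17,21) 1 'a'
  3: (21,24) 1 'a'
  4: (24,2) 2 'ae'
  5: (2,5) 0 ''
  6: (5,10) 1 'b'
  7: (10,7) 2 'bd'
  8: (7,27) 0 ''
  9: (27,16) 1 'c'
  10: (16,20) 2 'ca'
  11: (20,6) 1 'c'
  12: (6,12) 1 'c'
  13: (12,18) 1 'c'
  14: (18,23) 0 ''
  15: (23,1) 3 'dae'
  16: (1,11) 1 'd'
  17: (11,22) 1 'd'
  18: (22,8) 1 'd'
  19: (8,13) 2 'de'
  20: (13,25) 0 ''
  21: (25,4) 1 'e'
  22: (4,9) 2 'eb'
  23: (9,15) 1 'e'
  24: (15,19) 3 'eca'
  25: (19,0) 1 'e'
  26: (0,3) 1 'e'
  27: (3,14) 2 'ee'

[0, 2, 1, 1, 2, 0, 1, 2, 0, 1, 2, 1, 1, 1, 0, 3, 1, 1, 1, 2, 0, 1, 2, 1, 3, 1, 1, 2]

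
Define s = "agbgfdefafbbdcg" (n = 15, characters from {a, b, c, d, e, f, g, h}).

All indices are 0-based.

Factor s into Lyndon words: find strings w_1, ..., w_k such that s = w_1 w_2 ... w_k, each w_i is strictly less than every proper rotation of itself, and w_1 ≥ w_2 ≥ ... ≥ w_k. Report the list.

emit factor 1: 'agbgfdef' (i=0, period=8)
emit factor 2: 'afbbdcg' (i=8, period=7)

["agbgfdef", "afbbdcg"]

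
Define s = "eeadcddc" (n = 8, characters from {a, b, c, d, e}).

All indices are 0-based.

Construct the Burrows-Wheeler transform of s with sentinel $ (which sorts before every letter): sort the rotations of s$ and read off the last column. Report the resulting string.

cedddace$

rank  rotation   last
    0  $eeadcddc  c
    1  adcddc$ee  e
    2  c$eeadcdd  d
    3  cddc$eead  d
    4  dc$eeadcd  d
    5  dcddc$eea  a
    6  ddc$eeadc  c
    7  eadcddc$e  e
    8  eeadcddc$  $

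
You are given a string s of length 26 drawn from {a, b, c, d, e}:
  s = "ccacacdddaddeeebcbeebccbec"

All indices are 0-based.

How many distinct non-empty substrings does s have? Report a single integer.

rank | idx | suffix
   0 |   2 | acacdddaddeeebcbeebccbec
   1 |   4 | acdddaddeeebcbeebccbec
   2 |   9 | addeeebcbeebccbec
   3 |  15 | bcbeebccbec
   4 |  20 | bccbec
   5 |  23 | bec
   6 |  17 | beebccbec
   7 |  25 | c
   8 |   1 | cacacdddaddeeebcbeebccbec
   9 |   3 | cacdddaddeeebcbeebccbec
  10 |  22 | cbec
  11 |  16 | cbeebccbec
  12 |   0 | ccacacdddaddeeebcbeebccbec
  13 |  21 | ccbec
  14 |   5 | cdddaddeeebcbeebccbec
  15 |   8 | daddeeebcbeebccbec
  16 |   7 | ddaddeeebcbeebccbec
  17 |   6 | dddaddeeebcbeebccbec
  18 |  10 | ddeeebcbeebccbec
  19 |  11 | deeebcbeebccbec
  20 |  14 | ebcbeebccbec
  21 |  19 | ebccbec
  22 |  24 | ec
  23 |  13 | eebcbeebccbec
  24 |  18 | eebccbec
  25 |  12 | eeebcbeebccbec

SA = [2, 4, 9, 15, 20, 23, 17, 25, 1, 3, 22, 16, 0, 21, 5, 8, 7, 6, 10, 11, 14, 19, 24, 13, 18, 12]
i: (SA[i-1],SA[i]) lcp shared
  1: (2,4) 2 'ac'
  2: (4,9) 1 'a'
  3: (9,15) 0 ''
  4: (15,20) 2 'bc'
  5: (20,23) 1 'b'
  6: (23,17) 2 'be'
  7: (17,25) 0 ''
  8: (25,1) 1 'c'
  9: (1,3) 3 'cac'
  10: (3,22) 1 'c'
  11: (22,16) 3 'cbe'
  12: (16,0) 1 'c'
  13: (0,21) 2 'cc'
  14: (21,5) 1 'c'
  15: (5,8) 0 ''
  16: (8,7) 1 'd'
  17: (7,6) 2 'dd'
  18: (6,10) 2 'dd'
  19: (10,11) 1 'd'
  20: (11,14) 0 ''
  21: (14,19) 3 'ebc'
  22: (19,24) 1 'e'
  23: (24,13) 1 'e'
  24: (13,18) 4 'eebc'
  25: (18,12) 2 'ee'

n(n+1)/2 = 26·27/2 = 351
Σ LCP = 0 + 2 + 1 + 0 + 2 + 1 + 2 + 0 + 1 + 3 + 1 + 3 + 1 + 2 + 1 + 0 + 1 + 2 + 2 + 1 + 0 + 3 + 1 + 1 + 4 + 2 = 37
distinct = 351 − 37 = 314

314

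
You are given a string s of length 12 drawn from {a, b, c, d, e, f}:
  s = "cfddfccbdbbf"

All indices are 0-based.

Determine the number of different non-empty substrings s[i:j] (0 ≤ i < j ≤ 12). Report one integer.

70

rank→(start, suffix):
  0 → (9, 'bbf')
  1 → (7, 'bdbbf')
  2 → (10, 'bf')
  3 → (6, 'cbdbbf')
  4 → (5, 'ccbdbbf')
  5 → (0, 'cfddfccbdbbf')
  6 → (8, 'dbbf')
  7 → (2, 'ddfccbdbbf')
  8 → (3, 'dfccbdbbf')
  9 → (11, 'f')
  10 → (4, 'fccbdbbf')
  11 → (1, 'fddfccbdbbf')

SA = [9, 7, 10, 6, 5, 0, 8, 2, 3, 11, 4, 1]
[i] adj suffixes → lcp
  [1] 9/7 → 1 ('b')
  [2] 7/10 → 1 ('b')
  [3] 10/6 → 0 ('')
  [4] 6/5 → 1 ('c')
  [5] 5/0 → 1 ('c')
  [6] 0/8 → 0 ('')
  [7] 8/2 → 1 ('d')
  [8] 2/3 → 1 ('d')
  [9] 3/11 → 0 ('')
  [10] 11/4 → 1 ('f')
  [11] 4/1 → 1 ('f')

n(n+1)/2 = 12·13/2 = 78
Σ LCP = 0 + 1 + 1 + 0 + 1 + 1 + 0 + 1 + 1 + 0 + 1 + 1 = 8
distinct = 78 − 8 = 70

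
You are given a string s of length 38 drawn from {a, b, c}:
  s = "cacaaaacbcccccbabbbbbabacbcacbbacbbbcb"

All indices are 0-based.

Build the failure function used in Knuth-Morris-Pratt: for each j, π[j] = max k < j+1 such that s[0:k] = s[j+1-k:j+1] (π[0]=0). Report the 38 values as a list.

[0, 0, 1, 2, 0, 0, 0, 1, 0, 1, 1, 1, 1, 1, 0, 0, 0, 0, 0, 0, 0, 0, 0, 0, 1, 0, 1, 2, 3, 0, 0, 0, 1, 0, 0, 0, 1, 0]

π[0] = 0
j=1 s[j]='a': π[1]=0 (border '')
j=2 s[j]='c': π[2]=1 (border 'c')
j=3 s[j]='a': π[3]=2 (border 'ca')
j=4 s[j]='a': k: 2→0; π[4]=0 (border '')
j=5 s[j]='a': π[5]=0 (border '')
j=6 s[j]='a': π[6]=0 (border '')
j=7 s[j]='c': π[7]=1 (border 'c')
j=8 s[j]='b': k: 1→0; π[8]=0 (border '')
j=9 s[j]='c': π[9]=1 (border 'c')
j=10 s[j]='c': k: 1→0; π[10]=1 (border 'c')
j=11 s[j]='c': k: 1→0; π[11]=1 (border 'c')
j=12 s[j]='c': k: 1→0; π[12]=1 (border 'c')
j=13 s[j]='c': k: 1→0; π[13]=1 (border 'c')
j=14 s[j]='b': k: 1→0; π[14]=0 (border '')
j=15 s[j]='a': π[15]=0 (border '')
j=16 s[j]='b': π[16]=0 (border '')
j=17 s[j]='b': π[17]=0 (border '')
j=18 s[j]='b': π[18]=0 (border '')
j=19 s[j]='b': π[19]=0 (border '')
j=20 s[j]='b': π[20]=0 (border '')
j=21 s[j]='a': π[21]=0 (border '')
j=22 s[j]='b': π[22]=0 (border '')
j=23 s[j]='a': π[23]=0 (border '')
j=24 s[j]='c': π[24]=1 (border 'c')
j=25 s[j]='b': k: 1→0; π[25]=0 (border '')
j=26 s[j]='c': π[26]=1 (border 'c')
j=27 s[j]='a': π[27]=2 (border 'ca')
j=28 s[j]='c': π[28]=3 (border 'cac')
j=29 s[j]='b': k: 3→1→0; π[29]=0 (border '')
j=30 s[j]='b': π[30]=0 (border '')
j=31 s[j]='a': π[31]=0 (border '')
j=32 s[j]='c': π[32]=1 (border 'c')
j=33 s[j]='b': k: 1→0; π[33]=0 (border '')
j=34 s[j]='b': π[34]=0 (border '')
j=35 s[j]='b': π[35]=0 (border '')
j=36 s[j]='c': π[36]=1 (border 'c')
j=37 s[j]='b': k: 1→0; π[37]=0 (border '')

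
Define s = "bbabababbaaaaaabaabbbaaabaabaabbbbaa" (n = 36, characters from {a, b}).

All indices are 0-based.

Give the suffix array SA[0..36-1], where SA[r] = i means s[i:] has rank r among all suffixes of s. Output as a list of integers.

[35, 34, 9, 10, 11, 21, 12, 22, 13, 25, 16, 28, 23, 14, 26, 2, 4, 6, 17, 29, 33, 8, 20, 24, 15, 27, 1, 3, 5, 32, 7, 19, 0, 31, 18, 30]

rank | idx | suffix
   0 |  35 | a
   1 |  34 | aa
   2 |   9 | aaaaaabaabbbaaabaabaabbbbaa
   3 |  10 | aaaaabaabbbaaabaabaabbbbaa
   4 |  11 | aaaabaabbbaaabaabaabbbbaa
   5 |  21 | aaabaabaabbbbaa
   6 |  12 | aaabaabbbaaabaabaabbbbaa
   7 |  22 | aabaabaabbbbaa
   8 |  13 | aabaabbbaaabaabaabbbbaa
   9 |  25 | aabaabbbbaa
  10 |  16 | aabbbaaabaabaabbbbaa
  11 |  28 | aabbbbaa
  12 |  23 | abaabaabbbbaa
  13 |  14 | abaabbbaaabaabaabbbbaa
  14 |  26 | abaabbbbaa
  15 |   2 | abababbaaaaaabaabbbaaabaabaabbbbaa
  16 |   4 | ababbaaaaaabaabbbaaabaabaabbbbaa
  17 |   6 | abbaaaaaabaabbbaaabaabaabbbbaa
  18 |  17 | abbbaaabaabaabbbbaa
  19 |  29 | abbbbaa
  20 |  33 | baa
  21 |   8 | baaaaaabaabbbaaabaabaabbbbaa
  22 |  20 | baaabaabaabbbbaa
  23 |  24 | baabaabbbbaa
  24 |  15 | baabbbaaabaabaabbbbaa
  25 |  27 | baabbbbaa
  26 |   1 | babababbaaaaaabaabbbaaabaabaabbbbaa
  27 |   3 | bababbaaaaaabaabbbaaabaabaabbbbaa
  28 |   5 | babbaaaaaabaabbbaaabaabaabbbbaa
  29 |  32 | bbaa
  30 |   7 | bbaaaaaabaabbbaaabaabaabbbbaa
  31 |  19 | bbaaabaabaabbbbaa
  32 |   0 | bbabababbaaaaaabaabbbaaabaabaabbbbaa
  33 |  31 | bbbaa
  34 |  18 | bbbaaabaabaabbbbaa
  35 |  30 | bbbbaa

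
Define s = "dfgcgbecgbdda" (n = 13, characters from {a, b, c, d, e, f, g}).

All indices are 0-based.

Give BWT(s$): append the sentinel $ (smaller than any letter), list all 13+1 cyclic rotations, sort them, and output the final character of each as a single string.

rank  rotation        last
    0  $dfgcgbecgbdda  a
    1  a$dfgcgbecgbdd  d
    2  bdda$dfgcgbecg  g
    3  becgbdda$dfgcg  g
    4  cgbdda$dfgcgbe  e
    5  cgbecgbdda$dfg  g
    6  da$dfgcgbecgbd  d
    7  dda$dfgcgbecgb  b
    8  dfgcgbecgbdda$  $
    9  ecgbdda$dfgcgb  b
   10  fgcgbecgbdda$d  d
   11  gbdda$dfgcgbec  c
   12  gbecgbdda$dfgc  c
   13  gcgbecgbdda$df  f

adggegdb$bdccf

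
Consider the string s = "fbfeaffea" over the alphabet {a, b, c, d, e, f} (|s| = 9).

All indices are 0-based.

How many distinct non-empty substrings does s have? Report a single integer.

rank→(start, suffix):
  0 → (8, 'a')
  1 → (4, 'affea')
  2 → (1, 'bfeaffea')
  3 → (7, 'ea')
  4 → (3, 'eaffea')
  5 → (0, 'fbfeaffea')
  6 → (6, 'fea')
  7 → (2, 'feaffea')
  8 → (5, 'ffea')

SA = [8, 4, 1, 7, 3, 0, 6, 2, 5]
rank  pair      lcp
   1  s[8:],s[4:]  1  'a'
   2  s[4:],s[1:]  0  ''
   3  s[1:],s[7:]  0  ''
   4  s[7:],s[3:]  2  'ea'
   5  s[3:],s[0:]  0  ''
   6  s[0:],s[6:]  1  'f'
   7  s[6:],s[2:]  3  'fea'
   8  s[2:],s[5:]  1  'f'

n(n+1)/2 = 9·10/2 = 45
Σ LCP = 0 + 1 + 0 + 0 + 2 + 0 + 1 + 3 + 1 = 8
distinct = 45 − 8 = 37

37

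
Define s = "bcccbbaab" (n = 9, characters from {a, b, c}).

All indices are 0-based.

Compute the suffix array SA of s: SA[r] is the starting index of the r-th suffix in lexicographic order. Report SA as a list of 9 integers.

rank→(start, suffix):
  0 → (6, 'aab')
  1 → (7, 'ab')
  2 → (8, 'b')
  3 → (5, 'baab')
  4 → (4, 'bbaab')
  5 → (0, 'bcccbbaab')
  6 → (3, 'cbbaab')
  7 → (2, 'ccbbaab')
  8 → (1, 'cccbbaab')

[6, 7, 8, 5, 4, 0, 3, 2, 1]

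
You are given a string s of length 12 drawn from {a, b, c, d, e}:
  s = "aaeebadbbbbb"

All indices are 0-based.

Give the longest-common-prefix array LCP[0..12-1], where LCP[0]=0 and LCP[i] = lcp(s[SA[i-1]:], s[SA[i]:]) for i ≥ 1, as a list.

rank | idx | suffix
   0 |   0 | aaeebadbbbbb
   1 |   5 | adbbbbb
   2 |   1 | aeebadbbbbb
   3 |  11 | b
   4 |   4 | badbbbbb
   5 |  10 | bb
   6 |   9 | bbb
   7 |   8 | bbbb
   8 |   7 | bbbbb
   9 |   6 | dbbbbb
  10 |   3 | ebadbbbbb
  11 |   2 | eebadbbbbb

SA = [0, 5, 1, 11, 4, 10, 9, 8, 7, 6, 3, 2]
[i] adj suffixes → lcp
  [1] 0/5 → 1 ('a')
  [2] 5/1 → 1 ('a')
  [3] 1/11 → 0 ('')
  [4] 11/4 → 1 ('b')
  [5] 4/10 → 1 ('b')
  [6] 10/9 → 2 ('bb')
  [7] 9/8 → 3 ('bbb')
  [8] 8/7 → 4 ('bbbb')
  [9] 7/6 → 0 ('')
  [10] 6/3 → 0 ('')
  [11] 3/2 → 1 ('e')

[0, 1, 1, 0, 1, 1, 2, 3, 4, 0, 0, 1]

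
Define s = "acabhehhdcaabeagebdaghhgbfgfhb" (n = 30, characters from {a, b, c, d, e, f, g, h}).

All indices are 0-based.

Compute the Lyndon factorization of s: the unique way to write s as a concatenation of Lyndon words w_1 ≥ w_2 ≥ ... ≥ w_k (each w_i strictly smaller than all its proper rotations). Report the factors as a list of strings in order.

emit factor 1: 'ac' (i=0, period=2)
emit factor 2: 'abhehhdc' (i=2, period=8)
emit factor 3: 'aabeagebdaghhgbfgfhb' (i=10, period=20)

["ac", "abhehhdc", "aabeagebdaghhgbfgfhb"]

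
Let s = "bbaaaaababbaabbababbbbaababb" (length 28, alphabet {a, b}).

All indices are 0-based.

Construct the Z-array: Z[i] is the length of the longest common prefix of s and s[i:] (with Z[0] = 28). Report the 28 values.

Z[0]=28
i=1: fresh scan; Z[1]=1 scan→box=[1,2)
i=2: fresh scan; Z[2]=0
i=3: fresh scan; Z[3]=0
i=4: fresh scan; Z[4]=0
i=5: fresh scan; Z[5]=0
i=6: fresh scan; Z[6]=0
i=7: fresh scan; Z[7]=1 scan→box=[7,8)
i=8: fresh scan; Z[8]=0
i=9: fresh scan; Z[9]=4 scan→box=[9,13)
i=10: min(r-i=3, Z[1]=1)=1; Z[10]=1
i=11: min(r-i=2, Z[2]=0)=0; Z[11]=0
i=12: min(r-i=1, Z[3]=0)=0; Z[12]=0
i=13: fresh scan; Z[13]=3 scan→box=[13,16)
i=14: min(r-i=2, Z[1]=1)=1; Z[14]=1
i=15: min(r-i=1, Z[2]=0)=0; Z[15]=0
i=16: fresh scan; Z[16]=1 scan→box=[16,17)
i=17: fresh scan; Z[17]=0
i=18: fresh scan; Z[18]=2 scan→box=[18,20)
i=19: min(r-i=1, Z[1]=1)=1; Z[19]=2 scan→box=[19,21)
i=20: min(r-i=1, Z[1]=1)=1; Z[20]=4 scan→box=[20,24)
i=21: min(r-i=3, Z[1]=1)=1; Z[21]=1
i=22: min(r-i=2, Z[2]=0)=0; Z[22]=0
i=23: min(r-i=1, Z[3]=0)=0; Z[23]=0
i=24: fresh scan; Z[24]=1 scan→box=[24,25)
i=25: fresh scan; Z[25]=0
i=26: fresh scan; Z[26]=2 scan→box=[26,28)
i=27: min(r-i=1, Z[1]=1)=1; Z[27]=1

[28, 1, 0, 0, 0, 0, 0, 1, 0, 4, 1, 0, 0, 3, 1, 0, 1, 0, 2, 2, 4, 1, 0, 0, 1, 0, 2, 1]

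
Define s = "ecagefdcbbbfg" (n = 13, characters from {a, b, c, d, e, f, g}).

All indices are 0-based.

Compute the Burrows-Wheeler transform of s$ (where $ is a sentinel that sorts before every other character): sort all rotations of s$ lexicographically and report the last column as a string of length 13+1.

rank  rotation        last
    0  $ecagefdcbbbfg  g
    1  agefdcbbbfg$ec  c
    2  bbbfg$ecagefdc  c
    3  bbfg$ecagefdcb  b
    4  bfg$ecagefdcbb  b
    5  cagefdcbbbfg$e  e
    6  cbbbfg$ecagefd  d
    7  dcbbbfg$ecagef  f
    8  ecagefdcbbbfg$  $
    9  efdcbbbfg$ecag  g
   10  fdcbbbfg$ecage  e
   11  fg$ecagefdcbbb  b
   12  g$ecagefdcbbbf  f
   13  gefdcbbbfg$eca  a

gccbbedf$gebfa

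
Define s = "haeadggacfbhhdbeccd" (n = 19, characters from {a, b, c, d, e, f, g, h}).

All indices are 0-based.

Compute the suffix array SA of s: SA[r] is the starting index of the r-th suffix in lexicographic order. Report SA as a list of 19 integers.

rank | idx | suffix
   0 |   7 | acfbhhdbeccd
   1 |   3 | adggacfbhhdbeccd
   2 |   1 | aeadggacfbhhdbeccd
   3 |  14 | beccd
   4 |  10 | bhhdbeccd
   5 |  16 | ccd
   6 |  17 | cd
   7 |   8 | cfbhhdbeccd
   8 |  18 | d
   9 |  13 | dbeccd
  10 |   4 | dggacfbhhdbeccd
  11 |   2 | eadggacfbhhdbeccd
  12 |  15 | eccd
  13 |   9 | fbhhdbeccd
  14 |   6 | gacfbhhdbeccd
  15 |   5 | ggacfbhhdbeccd
  16 |   0 | haeadggacfbhhdbeccd
  17 |  12 | hdbeccd
  18 |  11 | hhdbeccd

[7, 3, 1, 14, 10, 16, 17, 8, 18, 13, 4, 2, 15, 9, 6, 5, 0, 12, 11]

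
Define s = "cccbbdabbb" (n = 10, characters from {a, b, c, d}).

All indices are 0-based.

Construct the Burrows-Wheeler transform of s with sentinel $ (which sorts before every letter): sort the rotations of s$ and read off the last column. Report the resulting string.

rank  rotation     last
    0  $cccbbdabbb  b
    1  abbb$cccbbd  d
    2  b$cccbbdabb  b
    3  bb$cccbbdab  b
    4  bbb$cccbbda  a
    5  bbdabbb$ccc  c
    6  bdabbb$cccb  b
    7  cbbdabbb$cc  c
    8  ccbbdabbb$c  c
    9  cccbbdabbb$  $
   10  dabbb$cccbb  b

bdbbacbcc$b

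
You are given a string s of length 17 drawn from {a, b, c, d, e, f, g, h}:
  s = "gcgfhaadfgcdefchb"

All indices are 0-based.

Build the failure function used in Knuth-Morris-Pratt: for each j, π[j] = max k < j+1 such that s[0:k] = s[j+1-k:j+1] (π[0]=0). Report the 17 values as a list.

π[0] = 0
j=1 s[j]='c': π[1]=0 (border '')
j=2 s[j]='g': π[2]=1 (border 'g')
j=3 s[j]='f': k: 1→0; π[3]=0 (border '')
j=4 s[j]='h': π[4]=0 (border '')
j=5 s[j]='a': π[5]=0 (border '')
j=6 s[j]='a': π[6]=0 (border '')
j=7 s[j]='d': π[7]=0 (border '')
j=8 s[j]='f': π[8]=0 (border '')
j=9 s[j]='g': π[9]=1 (border 'g')
j=10 s[j]='c': π[10]=2 (border 'gc')
j=11 s[j]='d': k: 2→0; π[11]=0 (border '')
j=12 s[j]='e': π[12]=0 (border '')
j=13 s[j]='f': π[13]=0 (border '')
j=14 s[j]='c': π[14]=0 (border '')
j=15 s[j]='h': π[15]=0 (border '')
j=16 s[j]='b': π[16]=0 (border '')

[0, 0, 1, 0, 0, 0, 0, 0, 0, 1, 2, 0, 0, 0, 0, 0, 0]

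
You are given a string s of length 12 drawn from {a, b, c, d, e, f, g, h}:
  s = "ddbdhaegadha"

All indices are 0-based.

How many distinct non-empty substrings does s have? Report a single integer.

rank→(start, suffix):
  0 → (11, 'a')
  1 → (8, 'adha')
  2 → (5, 'aegadha')
  3 → (2, 'bdhaegadha')
  4 → (1, 'dbdhaegadha')
  5 → (0, 'ddbdhaegadha')
  6 → (9, 'dha')
  7 → (3, 'dhaegadha')
  8 → (6, 'egadha')
  9 → (7, 'gadha')
  10 → (10, 'ha')
  11 → (4, 'haegadha')

SA = [11, 8, 5, 2, 1, 0, 9, 3, 6, 7, 10, 4]
rank  pair      lcp
   1  s[11:],s[8:]  1  'a'
   2  s[8:],s[5:]  1  'a'
   3  s[5:],s[2:]  0  ''
   4  s[2:],s[1:]  0  ''
   5  s[1:],s[0:]  1  'd'
   6  s[0:],s[9:]  1  'd'
   7  s[9:],s[3:]  3  'dha'
   8  s[3:],s[6:]  0  ''
   9  s[6:],s[7:]  0  ''
  10  s[7:],s[10:]  0  ''
  11  s[10:],s[4:]  2  'ha'

n(n+1)/2 = 12·13/2 = 78
Σ LCP = 0 + 1 + 1 + 0 + 0 + 1 + 1 + 3 + 0 + 0 + 0 + 2 = 9
distinct = 78 − 9 = 69

69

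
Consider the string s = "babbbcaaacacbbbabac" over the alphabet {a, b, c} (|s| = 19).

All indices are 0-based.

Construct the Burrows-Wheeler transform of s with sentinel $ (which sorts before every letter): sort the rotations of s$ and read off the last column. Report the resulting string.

ccabbbacb$abcabbabaa

rank  rotation              last
    0  $babbbcaaacacbbbabac  c
    1  aaacacbbbabac$babbbc  c
    2  aacacbbbabac$babbbca  a
    3  abac$babbbcaaacacbbb  b
    4  abbbcaaacacbbbabac$b  b
    5  ac$babbbcaaacacbbbab  b
    6  acacbbbabac$babbbcaa  a
    7  acbbbabac$babbbcaaac  c
    8  babac$babbbcaaacacbb  b
    9  babbbcaaacacbbbabac$  $
   10  bac$babbbcaaacacbbba  a
   11  bbabac$babbbcaaacacb  b
   12  bbbabac$babbbcaaacac  c
   13  bbbcaaacacbbbabac$ba  a
   14  bbcaaacacbbbabac$bab  b
   15  bcaaacacbbbabac$babb  b
   16  c$babbbcaaacacbbbaba  a
   17  caaacacbbbabac$babbb  b
   18  cacbbbabac$babbbcaaa  a
   19  cbbbabac$babbbcaaaca  a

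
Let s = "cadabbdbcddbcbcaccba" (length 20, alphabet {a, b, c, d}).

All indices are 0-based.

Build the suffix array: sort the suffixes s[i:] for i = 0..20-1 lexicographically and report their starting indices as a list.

sorted suffixes:
  #0 SA[0]=19  'a'
  #1 SA[1]=3  'abbdbcddbcbcaccba'
  #2 SA[2]=15  'accba'
  #3 SA[3]=1  'adabbdbcddbcbcaccba'
  #4 SA[4]=18  'ba'
  #5 SA[5]=4  'bbdbcddbcbcaccba'
  #6 SA[6]=13  'bcaccba'
  #7 SA[7]=11  'bcbcaccba'
  #8 SA[8]=7  'bcddbcbcaccba'
  #9 SA[9]=5  'bdbcddbcbcaccba'
  #10 SA[10]=14  'caccba'
  #11 SA[11]=0  'cadabbdbcddbcbcaccba'
  #12 SA[12]=17  'cba'
  #13 SA[13]=12  'cbcaccba'
  #14 SA[14]=16  'ccba'
  #15 SA[15]=8  'cddbcbcaccba'
  #16 SA[16]=2  'dabbdbcddbcbcaccba'
  #17 SA[17]=10  'dbcbcaccba'
  #18 SA[18]=6  'dbcddbcbcaccba'
  #19 SA[19]=9  'ddbcbcaccba'

[19, 3, 15, 1, 18, 4, 13, 11, 7, 5, 14, 0, 17, 12, 16, 8, 2, 10, 6, 9]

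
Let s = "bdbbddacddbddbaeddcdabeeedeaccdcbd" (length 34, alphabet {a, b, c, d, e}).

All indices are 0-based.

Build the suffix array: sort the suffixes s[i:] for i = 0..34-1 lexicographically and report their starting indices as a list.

[20, 27, 6, 14, 13, 2, 32, 0, 3, 10, 21, 31, 28, 18, 29, 7, 33, 19, 5, 12, 1, 9, 30, 17, 4, 11, 8, 16, 25, 26, 15, 24, 23, 22]

sorted suffixes:
  #0 SA[0]=20  'abeeedeaccdcbd'
  #1 SA[1]=27  'accdcbd'
  #2 SA[2]=6  'acddbddbaeddcdabeeedeaccdcbd'
  #3 SA[3]=14  'aeddcdabeeedeaccdcbd'
  #4 SA[4]=13  'baeddcdabeeedeaccdcbd'
  #5 SA[5]=2  'bbddacddbddbaeddcdabeeedeaccdcbd'
  #6 SA[6]=32  'bd'
  #7 SA[7]=0  'bdbbddacddbddbaeddcdabeeedeaccdcbd'
  #8 SA[8]=3  'bddacddbddbaeddcdabeeedeaccdcbd'
  #9 SA[9]=10  'bddbaeddcdabeeedeaccdcbd'
  #10 SA[10]=21  'beeedeaccdcbd'
  #11 SA[11]=31  'cbd'
  #12 SA[12]=28  'ccdcbd'
  #13 SA[13]=18  'cdabeeedeaccdcbd'
  #14 SA[14]=29  'cdcbd'
  #15 SA[15]=7  'cddbddbaeddcdabeeedeaccdcbd'
  #16 SA[16]=33  'd'
  #17 SA[17]=19  'dabeeedeaccdcbd'
  #18 SA[18]=5  'dacddbddbaeddcdabeeedeaccdcbd'
  #19 SA[19]=12  'dbaeddcdabeeedeaccdcbd'
  #20 SA[20]=1  'dbbddacddbddbaeddcdabeeedeaccdcbd'
  #21 SA[21]=9  'dbddbaeddcdabeeedeaccdcbd'
  #22 SA[22]=30  'dcbd'
  #23 SA[23]=17  'dcdabeeedeaccdcbd'
  #24 SA[24]=4  'ddacddbddbaeddcdabeeedeaccdcbd'
  #25 SA[25]=11  'ddbaeddcdabeeedeaccdcbd'
  #26 SA[26]=8  'ddbddbaeddcdabeeedeaccdcbd'
  #27 SA[27]=16  'ddcdabeeedeaccdcbd'
  #28 SA[28]=25  'deaccdcbd'
  #29 SA[29]=26  'eaccdcbd'
  #30 SA[30]=15  'eddcdabeeedeaccdcbd'
  #31 SA[31]=24  'edeaccdcbd'
  #32 SA[32]=23  'eedeaccdcbd'
  #33 SA[33]=22  'eeedeaccdcbd'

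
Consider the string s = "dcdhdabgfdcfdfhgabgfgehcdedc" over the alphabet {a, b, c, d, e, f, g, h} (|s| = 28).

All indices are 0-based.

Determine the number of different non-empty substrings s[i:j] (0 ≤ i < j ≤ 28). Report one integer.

376

rank | idx | suffix
   0 |   5 | abgfdcfdfhgabgfgehcdedc
   1 |  16 | abgfgehcdedc
   2 |   6 | bgfdcfdfhgabgfgehcdedc
   3 |  17 | bgfgehcdedc
   4 |  27 | c
   5 |  23 | cdedc
   6 |   1 | cdhdabgfdcfdfhgabgfgehcdedc
   7 |  10 | cfdfhgabgfgehcdedc
   8 |   4 | dabgfdcfdfhgabgfgehcdedc
   9 |  26 | dc
  10 |   0 | dcdhdabgfdcfdfhgabgfgehcdedc
  11 |   9 | dcfdfhgabgfgehcdedc
  12 |  24 | dedc
  13 |  12 | dfhgabgfgehcdedc
  14 |   2 | dhdabgfdcfdfhgabgfgehcdedc
  15 |  25 | edc
  16 |  21 | ehcdedc
  17 |   8 | fdcfdfhgabgfgehcdedc
  18 |  11 | fdfhgabgfgehcdedc
  19 |  19 | fgehcdedc
  20 |  13 | fhgabgfgehcdedc
  21 |  15 | gabgfgehcdedc
  22 |  20 | gehcdedc
  23 |   7 | gfdcfdfhgabgfgehcdedc
  24 |  18 | gfgehcdedc
  25 |  22 | hcdedc
  26 |   3 | hdabgfdcfdfhgabgfgehcdedc
  27 |  14 | hgabgfgehcdedc

SA = [5, 16, 6, 17, 27, 23, 1, 10, 4, 26, 0, 9, 24, 12, 2, 25, 21, 8, 11, 19, 13, 15, 20, 7, 18, 22, 3, 14]
i: (SA[i-1],SA[i]) lcp shared
  1: (5,16) 4 'abgf'
  2: (16,6) 0 ''
  3: (6,17) 3 'bgf'
  4: (17,27) 0 ''
  5: (27,23) 1 'c'
  6: (23,1) 2 'cd'
  7: (1,10) 1 'c'
  8: (10,4) 0 ''
  9: (4,26) 1 'd'
  10: (26,0) 2 'dc'
  11: (0,9) 2 'dc'
  12: (9,24) 1 'd'
  13: (24,12) 1 'd'
  14: (12,2) 1 'd'
  15: (2,25) 0 ''
  16: (25,21) 1 'e'
  17: (21,8) 0 ''
  18: (8,11) 2 'fd'
  19: (11,19) 1 'f'
  20: (19,13) 1 'f'
  21: (13,15) 0 ''
  22: (15,20) 1 'g'
  23: (20,7) 1 'g'
  24: (7,18) 2 'gf'
  25: (18,22) 0 ''
  26: (22,3) 1 'h'
  27: (3,14) 1 'h'

n(n+1)/2 = 28·29/2 = 406
Σ LCP = 0 + 4 + 0 + 3 + 0 + 1 + 2 + 1 + 0 + 1 + 2 + 2 + 1 + 1 + 1 + 0 + 1 + 0 + 2 + 1 + 1 + 0 + 1 + 1 + 2 + 0 + 1 + 1 = 30
distinct = 406 − 30 = 376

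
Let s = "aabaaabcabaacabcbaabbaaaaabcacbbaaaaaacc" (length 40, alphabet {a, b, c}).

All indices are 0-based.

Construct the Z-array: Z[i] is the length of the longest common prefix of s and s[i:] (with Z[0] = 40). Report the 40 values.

[40, 1, 0, 2, 3, 1, 0, 0, 1, 0, 2, 1, 0, 1, 0, 0, 0, 3, 1, 0, 0, 2, 2, 2, 3, 1, 0, 0, 1, 0, 0, 0, 2, 2, 2, 2, 2, 1, 0, 0]

Z[0]=40
i=1: i≥r, start 0; Z[1]=1 extend→box=[1,2)
i=2: i≥r, start 0; Z[2]=0
i=3: i≥r, start 0; Z[3]=2 extend→box=[3,5)
i=4: min(r-i=1, Z[1]=1)=1; Z[4]=3 extend→box=[4,7)
i=5: min(r-i=2, Z[1]=1)=1; Z[5]=1
i=6: min(r-i=1, Z[2]=0)=0; Z[6]=0
i=7: i≥r, start 0; Z[7]=0
i=8: i≥r, start 0; Z[8]=1 extend→box=[8,9)
i=9: i≥r, start 0; Z[9]=0
i=10: i≥r, start 0; Z[10]=2 extend→box=[10,12)
i=11: min(r-i=1, Z[1]=1)=1; Z[11]=1
i=12: i≥r, start 0; Z[12]=0
i=13: i≥r, start 0; Z[13]=1 extend→box=[13,14)
i=14: i≥r, start 0; Z[14]=0
i=15: i≥r, start 0; Z[15]=0
i=16: i≥r, start 0; Z[16]=0
i=17: i≥r, start 0; Z[17]=3 extend→box=[17,20)
i=18: min(r-i=2, Z[1]=1)=1; Z[18]=1
i=19: min(r-i=1, Z[2]=0)=0; Z[19]=0
i=20: i≥r, start 0; Z[20]=0
i=21: i≥r, start 0; Z[21]=2 extend→box=[21,23)
i=22: min(r-i=1, Z[1]=1)=1; Z[22]=2 extend→box=[22,24)
i=23: min(r-i=1, Z[1]=1)=1; Z[23]=2 extend→box=[23,25)
i=24: min(r-i=1, Z[1]=1)=1; Z[24]=3 extend→box=[24,27)
i=25: min(r-i=2, Z[1]=1)=1; Z[25]=1
i=26: min(r-i=1, Z[2]=0)=0; Z[26]=0
i=27: i≥r, start 0; Z[27]=0
i=28: i≥r, start 0; Z[28]=1 extend→box=[28,29)
i=29: i≥r, start 0; Z[29]=0
i=30: i≥r, start 0; Z[30]=0
i=31: i≥r, start 0; Z[31]=0
i=32: i≥r, start 0; Z[32]=2 extend→box=[32,34)
i=33: min(r-i=1, Z[1]=1)=1; Z[33]=2 extend→box=[33,35)
i=34: min(r-i=1, Z[1]=1)=1; Z[34]=2 extend→box=[34,36)
i=35: min(r-i=1, Z[1]=1)=1; Z[35]=2 extend→box=[35,37)
i=36: min(r-i=1, Z[1]=1)=1; Z[36]=2 extend→box=[36,38)
i=37: min(r-i=1, Z[1]=1)=1; Z[37]=1
i=38: i≥r, start 0; Z[38]=0
i=39: i≥r, start 0; Z[39]=0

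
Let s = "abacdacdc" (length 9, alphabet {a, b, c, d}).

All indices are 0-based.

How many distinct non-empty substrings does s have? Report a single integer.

37

rank→(start, suffix):
  0 → (0, 'abacdacdc')
  1 → (2, 'acdacdc')
  2 → (5, 'acdc')
  3 → (1, 'bacdacdc')
  4 → (8, 'c')
  5 → (3, 'cdacdc')
  6 → (6, 'cdc')
  7 → (4, 'dacdc')
  8 → (7, 'dc')

SA = [0, 2, 5, 1, 8, 3, 6, 4, 7]
rank  pair      lcp
   1  s[0:],s[2:]  1  'a'
   2  s[2:],s[5:]  3  'acd'
   3  s[5:],s[1:]  0  ''
   4  s[1:],s[8:]  0  ''
   5  s[8:],s[3:]  1  'c'
   6  s[3:],s[6:]  2  'cd'
   7  s[6:],s[4:]  0  ''
   8  s[4:],s[7:]  1  'd'

n(n+1)/2 = 9·10/2 = 45
Σ LCP = 0 + 1 + 3 + 0 + 0 + 1 + 2 + 0 + 1 = 8
distinct = 45 − 8 = 37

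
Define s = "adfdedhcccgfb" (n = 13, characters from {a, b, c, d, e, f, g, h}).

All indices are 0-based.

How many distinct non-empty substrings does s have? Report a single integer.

85

sorted suffixes:
  #0 SA[0]=0  'adfdedhcccgfb'
  #1 SA[1]=12  'b'
  #2 SA[2]=7  'cccgfb'
  #3 SA[3]=8  'ccgfb'
  #4 SA[4]=9  'cgfb'
  #5 SA[5]=3  'dedhcccgfb'
  #6 SA[6]=1  'dfdedhcccgfb'
  #7 SA[7]=5  'dhcccgfb'
  #8 SA[8]=4  'edhcccgfb'
  #9 SA[9]=11  'fb'
  #10 SA[10]=2  'fdedhcccgfb'
  #11 SA[11]=10  'gfb'
  #12 SA[12]=6  'hcccgfb'

SA = [0, 12, 7, 8, 9, 3, 1, 5, 4, 11, 2, 10, 6]
rank  pair      lcp
   1  s[0:],s[12:]  0  ''
   2  s[12:],s[7:]  0  ''
   3  s[7:],s[8:]  2  'cc'
   4  s[8:],s[9:]  1  'c'
   5  s[9:],s[3:]  0  ''
   6  s[3:],s[1:]  1  'd'
   7  s[1:],s[5:]  1  'd'
   8  s[5:],s[4:]  0  ''
   9  s[4:],s[11:]  0  ''
  10  s[11:],s[2:]  1  'f'
  11  s[2:],s[10:]  0  ''
  12  s[10:],s[6:]  0  ''

n(n+1)/2 = 13·14/2 = 91
Σ LCP = 0 + 0 + 0 + 2 + 1 + 0 + 1 + 1 + 0 + 0 + 1 + 0 + 0 = 6
distinct = 91 − 6 = 85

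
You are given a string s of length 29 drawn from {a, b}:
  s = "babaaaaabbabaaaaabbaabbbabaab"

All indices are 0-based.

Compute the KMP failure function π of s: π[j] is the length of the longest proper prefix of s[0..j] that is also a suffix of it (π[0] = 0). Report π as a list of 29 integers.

π[0] = 0
j=1 s[j]='a': π[1]=0 (border '')
j=2 s[j]='b': π[2]=1 (border 'b')
j=3 s[j]='a': π[3]=2 (border 'ba')
j=4 s[j]='a': k: 2→0; π[4]=0 (border '')
j=5 s[j]='a': π[5]=0 (border '')
j=6 s[j]='a': π[6]=0 (border '')
j=7 s[j]='a': π[7]=0 (border '')
j=8 s[j]='b': π[8]=1 (border 'b')
j=9 s[j]='b': k: 1→0; π[9]=1 (border 'b')
j=10 s[j]='a': π[10]=2 (border 'ba')
j=11 s[j]='b': π[11]=3 (border 'bab')
j=12 s[j]='a': π[12]=4 (border 'baba')
j=13 s[j]='a': π[13]=5 (border 'babaa')
j=14 s[j]='a': π[14]=6 (border 'babaaa')
j=15 s[j]='a': π[15]=7 (border 'babaaaa')
j=16 s[j]='a': π[16]=8 (border 'babaaaaa')
j=17 s[j]='b': π[17]=9 (border 'babaaaaab')
j=18 s[j]='b': π[18]=10 (border 'babaaaaabb')
j=19 s[j]='a': π[19]=11 (border 'babaaaaabba')
j=20 s[j]='a': k: 11→2→0; π[20]=0 (border '')
j=21 s[j]='b': π[21]=1 (border 'b')
j=22 s[j]='b': k: 1→0; π[22]=1 (border 'b')
j=23 s[j]='b': k: 1→0; π[23]=1 (border 'b')
j=24 s[j]='a': π[24]=2 (border 'ba')
j=25 s[j]='b': π[25]=3 (border 'bab')
j=26 s[j]='a': π[26]=4 (border 'baba')
j=27 s[j]='a': π[27]=5 (border 'babaa')
j=28 s[j]='b': k: 5→0; π[28]=1 (border 'b')

[0, 0, 1, 2, 0, 0, 0, 0, 1, 1, 2, 3, 4, 5, 6, 7, 8, 9, 10, 11, 0, 1, 1, 1, 2, 3, 4, 5, 1]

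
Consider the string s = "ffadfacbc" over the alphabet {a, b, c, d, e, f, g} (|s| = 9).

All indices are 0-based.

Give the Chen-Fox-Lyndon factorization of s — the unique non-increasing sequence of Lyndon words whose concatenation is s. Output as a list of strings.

["f", "f", "adf", "acbc"]

emit factor 1: 'f' (i=0, period=1)
emit factor 2: 'f' (i=1, period=1)
emit factor 3: 'adf' (i=2, period=3)
emit factor 4: 'acbc' (i=5, period=4)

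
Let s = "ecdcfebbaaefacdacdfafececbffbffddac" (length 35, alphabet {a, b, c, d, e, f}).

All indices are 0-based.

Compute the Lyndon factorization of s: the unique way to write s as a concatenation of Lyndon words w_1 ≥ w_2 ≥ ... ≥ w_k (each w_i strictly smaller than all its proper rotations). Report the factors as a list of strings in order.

["e", "cdcfe", "b", "b", "aaefacdacdfafececbffbffddac"]

emit factor 1: 'e' (i=0, period=1)
emit factor 2: 'cdcfe' (i=1, period=5)
emit factor 3: 'b' (i=6, period=1)
emit factor 4: 'b' (i=7, period=1)
emit factor 5: 'aaefacdacdfafececbffbffddac' (i=8, period=27)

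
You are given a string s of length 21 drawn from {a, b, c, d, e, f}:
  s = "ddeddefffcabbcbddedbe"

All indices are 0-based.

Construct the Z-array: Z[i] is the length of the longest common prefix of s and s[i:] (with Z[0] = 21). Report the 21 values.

Z[0]=21
i=1: fresh scan; Z[1]=1 extend→box=[1,2)
i=2: fresh scan; Z[2]=0
i=3: fresh scan; Z[3]=3 extend→box=[3,6)
i=4: min(r-i=2, Z[1]=1)=1; Z[4]=1
i=5: min(r-i=1, Z[2]=0)=0; Z[5]=0
i=6: fresh scan; Z[6]=0
i=7: fresh scan; Z[7]=0
i=8: fresh scan; Z[8]=0
i=9: fresh scan; Z[9]=0
i=10: fresh scan; Z[10]=0
i=11: fresh scan; Z[11]=0
i=12: fresh scan; Z[12]=0
i=13: fresh scan; Z[13]=0
i=14: fresh scan; Z[14]=0
i=15: fresh scan; Z[15]=4 extend→box=[15,19)
i=16: min(r-i=3, Z[1]=1)=1; Z[16]=1
i=17: min(r-i=2, Z[2]=0)=0; Z[17]=0
i=18: min(r-i=1, Z[3]=3)=1; Z[18]=1
i=19: fresh scan; Z[19]=0
i=20: fresh scan; Z[20]=0

[21, 1, 0, 3, 1, 0, 0, 0, 0, 0, 0, 0, 0, 0, 0, 4, 1, 0, 1, 0, 0]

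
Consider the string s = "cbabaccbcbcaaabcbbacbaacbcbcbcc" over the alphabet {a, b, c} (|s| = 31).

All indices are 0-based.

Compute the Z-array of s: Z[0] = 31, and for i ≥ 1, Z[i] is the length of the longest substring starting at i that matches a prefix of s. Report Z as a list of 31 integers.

[31, 0, 0, 0, 0, 1, 2, 0, 2, 0, 1, 0, 0, 0, 0, 2, 0, 0, 0, 3, 0, 0, 0, 2, 0, 2, 0, 2, 0, 1, 1]

Z[0]=31
i=1: fresh scan; Z[1]=0
i=2: fresh scan; Z[2]=0
i=3: fresh scan; Z[3]=0
i=4: fresh scan; Z[4]=0
i=5: fresh scan; Z[5]=1 grow→box=[5,6)
i=6: fresh scan; Z[6]=2 grow→box=[6,8)
i=7: min(r-i=1, Z[1]=0)=0; Z[7]=0
i=8: fresh scan; Z[8]=2 grow→box=[8,10)
i=9: min(r-i=1, Z[1]=0)=0; Z[9]=0
i=10: fresh scan; Z[10]=1 grow→box=[10,11)
i=11: fresh scan; Z[11]=0
i=12: fresh scan; Z[12]=0
i=13: fresh scan; Z[13]=0
i=14: fresh scan; Z[14]=0
i=15: fresh scan; Z[15]=2 grow→box=[15,17)
i=16: min(r-i=1, Z[1]=0)=0; Z[16]=0
i=17: fresh scan; Z[17]=0
i=18: fresh scan; Z[18]=0
i=19: fresh scan; Z[19]=3 grow→box=[19,22)
i=20: min(r-i=2, Z[1]=0)=0; Z[20]=0
i=21: min(r-i=1, Z[2]=0)=0; Z[21]=0
i=22: fresh scan; Z[22]=0
i=23: fresh scan; Z[23]=2 grow→box=[23,25)
i=24: min(r-i=1, Z[1]=0)=0; Z[24]=0
i=25: fresh scan; Z[25]=2 grow→box=[25,27)
i=26: min(r-i=1, Z[1]=0)=0; Z[26]=0
i=27: fresh scan; Z[27]=2 grow→box=[27,29)
i=28: min(r-i=1, Z[1]=0)=0; Z[28]=0
i=29: fresh scan; Z[29]=1 grow→box=[29,30)
i=30: fresh scan; Z[30]=1 grow→box=[30,31)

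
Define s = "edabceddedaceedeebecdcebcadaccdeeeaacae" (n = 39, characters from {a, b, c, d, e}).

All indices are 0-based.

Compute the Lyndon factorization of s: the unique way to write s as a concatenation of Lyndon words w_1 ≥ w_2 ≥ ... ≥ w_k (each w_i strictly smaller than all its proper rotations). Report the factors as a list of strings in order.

emit factor 1: 'e' (i=0, period=1)
emit factor 2: 'd' (i=1, period=1)
emit factor 3: 'abceddedaceedeebecdcebcadaccdeee' (i=2, period=32)
emit factor 4: 'aacae' (i=34, period=5)

["e", "d", "abceddedaceedeebecdcebcadaccdeee", "aacae"]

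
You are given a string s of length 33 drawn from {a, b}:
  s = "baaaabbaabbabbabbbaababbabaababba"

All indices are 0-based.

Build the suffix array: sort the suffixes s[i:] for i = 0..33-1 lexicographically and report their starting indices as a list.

[32, 1, 2, 26, 18, 3, 7, 24, 27, 19, 29, 4, 21, 8, 11, 14, 31, 0, 25, 17, 6, 23, 28, 20, 10, 13, 30, 16, 5, 22, 9, 12, 15]

rank→(start, suffix):
  0 → (32, 'a')
  1 → (1, 'aaaabbaabbabbabbbaababbabaababba')
  2 → (2, 'aaabbaabbabbabbbaababbabaababba')
  3 → (26, 'aababba')
  4 → (18, 'aababbabaababba')
  5 → (3, 'aabbaabbabbabbbaababbabaababba')
  6 → (7, 'aabbabbabbbaababbabaababba')
  7 → (24, 'abaababba')
  8 → (27, 'ababba')
  9 → (19, 'ababbabaababba')
  10 → (29, 'abba')
  11 → (4, 'abbaabbabbabbbaababbabaababba')
  12 → (21, 'abbabaababba')
  13 → (8, 'abbabbabbbaababbabaababba')
  14 → (11, 'abbabbbaababbabaababba')
  15 → (14, 'abbbaababbabaababba')
  16 → (31, 'ba')
  17 → (0, 'baaaabbaabbabbabbbaababbabaababba')
  18 → (25, 'baababba')
  19 → (17, 'baababbabaababba')
  20 → (6, 'baabbabbabbbaababbabaababba')
  21 → (23, 'babaababba')
  22 → (28, 'babba')
  23 → (20, 'babbabaababba')
  24 → (10, 'babbabbbaababbabaababba')
  25 → (13, 'babbbaababbabaababba')
  26 → (30, 'bba')
  27 → (16, 'bbaababbabaababba')
  28 → (5, 'bbaabbabbabbbaababbabaababba')
  29 → (22, 'bbabaababba')
  30 → (9, 'bbabbabbbaababbabaababba')
  31 → (12, 'bbabbbaababbabaababba')
  32 → (15, 'bbbaababbabaababba')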